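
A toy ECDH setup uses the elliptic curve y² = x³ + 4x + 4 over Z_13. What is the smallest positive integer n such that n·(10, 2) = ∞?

2P: tangent at (10, 2): λ = (3·10² + 4)/(2·2) ≡ 5/4. 4⁻¹ ≡ 10 (mod 13), so λ ≡ 5·10 ≡ 11.
  x = λ² - 10 - 10 = 121 - 20 ≡ 10; y = λ·(10 - 10) - 2 ≡ 11. → (10, 11)
3P: (10, 11) + (10, 2): same x and y₁ ≡ -y₂, so the sum is ∞.
3P = ∞, so the order is 3.

3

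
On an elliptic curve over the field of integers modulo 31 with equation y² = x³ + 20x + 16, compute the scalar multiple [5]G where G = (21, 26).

(21, 5)

Repeated addition: build up to 5G.
2G: tangent at (21, 26): λ = (3·21² + 20)/(2·26) ≡ 10/21. 21⁻¹ ≡ 3 (mod 31), so λ ≡ 10·3 ≡ 30.
  x = λ² - 21 - 21 = 900 - 42 ≡ 21; y = λ·(21 - 21) - 26 ≡ 5. → (21, 5)
3G: (21, 5) + (21, 26): same x and y₁ ≡ -y₂, so the sum is O.
4G: O + (21, 26) = (21, 26) (identity).
5G: tangent at (21, 26): λ = (3·21² + 20)/(2·26) ≡ 10/21. 21⁻¹ ≡ 3 (mod 31), so λ ≡ 10·3 ≡ 30.
  x = λ² - 21 - 21 = 900 - 42 ≡ 21; y = λ·(21 - 21) - 26 ≡ 5. → (21, 5)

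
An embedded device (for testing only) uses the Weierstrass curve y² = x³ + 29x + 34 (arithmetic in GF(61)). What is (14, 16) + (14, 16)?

(48, 49)

tangent at (14, 16): λ = (3·14² + 29)/(2·16) ≡ 7/32. 32⁻¹ ≡ 21 (mod 61), so λ ≡ 7·21 ≡ 25.
  x = λ² - 14 - 14 = 625 - 28 ≡ 48; y = λ·(14 - 48) - 16 ≡ 49. → (48, 49)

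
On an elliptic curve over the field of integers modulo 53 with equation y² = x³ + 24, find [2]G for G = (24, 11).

(15, 31)

tangent at (24, 11): λ = (3·24² + 0)/(2·11) ≡ 32/22. 22⁻¹ ≡ 41 (mod 53), so λ ≡ 32·41 ≡ 40.
  x = λ² - 24 - 24 = 1600 - 48 ≡ 15; y = λ·(24 - 15) - 11 ≡ 31. → (15, 31)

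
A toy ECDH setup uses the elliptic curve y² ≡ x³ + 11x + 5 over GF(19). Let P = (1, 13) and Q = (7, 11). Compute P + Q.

(1, 13) + (7, 11). λ = (11 - 13)/(7 - 1) ≡ 17/6 mod 19. 6⁻¹ ≡ 16 (mod 19), so λ ≡ 6.
  x = λ² - 1 - 7 = 36 - 8 ≡ 9; y = λ·(1 - 9) - 13 ≡ 15. → (9, 15)

(9, 15)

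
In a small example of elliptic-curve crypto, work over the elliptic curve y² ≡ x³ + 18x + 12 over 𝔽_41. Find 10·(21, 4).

(28, 0)

Write Q = (21, 4).
Double-and-add on 10 = (1010)₂. Start with Q = (21, 4) for the leading 1-bit.
double: tangent at (21, 4): λ = (3·21² + 18)/(2·4) ≡ 29/8. 8⁻¹ ≡ 36 (mod 41) since 8·36 = 288 ≡ 1, so λ ≡ 29·36 ≡ 19.
  x = λ² - 21 - 21 = 361 - 42 ≡ 32; y = λ·(21 - 32) - 4 ≡ 33. → (32, 33)
double: tangent at (32, 33): λ = (3·32² + 18)/(2·33) ≡ 15/25. 25⁻¹ ≡ 23 (mod 41), so λ ≡ 15·23 ≡ 17.
  x = λ² - 32 - 32 = 289 - 64 ≡ 20; y = λ·(32 - 20) - 33 ≡ 7. → (20, 7)
add Q: (20, 7) + (21, 4). λ = (4 - 7)/(21 - 20) ≡ 38/1 mod 41. 1⁻¹ ≡ 1 (mod 41), so λ ≡ 38.
  x = λ² - 20 - 21 = 1444 - 41 ≡ 9; y = λ·(20 - 9) - 7 ≡ 1. → (9, 1)
double: tangent at (9, 1): λ = (3·9² + 18)/(2·1) ≡ 15/2. 2⁻¹ ≡ 21 (mod 41), so λ ≡ 15·21 ≡ 28.
  x = λ² - 9 - 9 = 784 - 18 ≡ 28; y = λ·(9 - 28) - 1 ≡ 0. → (28, 0)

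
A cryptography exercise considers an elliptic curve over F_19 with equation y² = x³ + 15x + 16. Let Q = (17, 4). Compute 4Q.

Double-and-add on 4 = (100)₂. Start with Q = (17, 4) for the leading 1-bit.
double: tangent at (17, 4): λ = (3·17² + 15)/(2·4) ≡ 8/8. 8⁻¹ ≡ 12 (mod 19), so λ ≡ 8·12 ≡ 1.
  x = λ² - 17 - 17 = 1 - 34 ≡ 5; y = λ·(17 - 5) - 4 ≡ 8. → (5, 8)
double: tangent at (5, 8): λ = (3·5² + 15)/(2·8) ≡ 14/16. 16⁻¹ ≡ 6 (mod 19), so λ ≡ 14·6 ≡ 8.
  x = λ² - 5 - 5 = 64 - 10 ≡ 16; y = λ·(5 - 16) - 8 ≡ 18. → (16, 18)

(16, 18)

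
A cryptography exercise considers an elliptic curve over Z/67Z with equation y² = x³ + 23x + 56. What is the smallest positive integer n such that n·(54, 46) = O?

2P: tangent at (54, 46): λ = (3·54² + 23)/(2·46) ≡ 61/25. 25⁻¹ ≡ 59 (mod 67), so λ ≡ 61·59 ≡ 48.
  x = λ² - 54 - 54 = 2304 - 108 ≡ 52; y = λ·(54 - 52) - 46 ≡ 50. → (52, 50)
3P: (52, 50) + (54, 46). λ = (46 - 50)/(54 - 52) ≡ 63/2 mod 67. 2⁻¹ ≡ 34 (mod 67), so λ ≡ 65.
  x = λ² - 52 - 54 = 4225 - 106 ≡ 32; y = λ·(52 - 32) - 50 ≡ 44. → (32, 44)
4P: (32, 44) + (54, 46). λ = (46 - 44)/(54 - 32) ≡ 2/22 mod 67. 22⁻¹ ≡ 64 (mod 67) since 22·64 = 1408 ≡ 1, so λ ≡ 61.
  x = λ² - 32 - 54 = 3721 - 86 ≡ 17; y = λ·(32 - 17) - 44 ≡ 0. → (17, 0)
5P: (17, 0) + (54, 46). λ = (46 - 0)/(54 - 17) ≡ 46/37 mod 67. 37⁻¹ ≡ 29 (mod 67), so λ ≡ 61.
  x = λ² - 17 - 54 = 3721 - 71 ≡ 32; y = λ·(17 - 32) - 0 ≡ 23. → (32, 23)
6P: (32, 23) + (54, 46). λ = (46 - 23)/(54 - 32) ≡ 23/22 mod 67. 22⁻¹ ≡ 64 (mod 67) since 22·64 = 1408 ≡ 1, so λ ≡ 65.
  x = λ² - 32 - 54 = 4225 - 86 ≡ 52; y = λ·(32 - 52) - 23 ≡ 17. → (52, 17)
7P: (52, 17) + (54, 46). λ = (46 - 17)/(54 - 52) ≡ 29/2 mod 67. 2⁻¹ ≡ 34 (mod 67), so λ ≡ 48.
  x = λ² - 52 - 54 = 2304 - 106 ≡ 54; y = λ·(52 - 54) - 17 ≡ 21. → (54, 21)
8P: (54, 21) + (54, 46): same x and y₁ ≡ -y₂, so the sum is O.
8P = O, so the order is 8.

8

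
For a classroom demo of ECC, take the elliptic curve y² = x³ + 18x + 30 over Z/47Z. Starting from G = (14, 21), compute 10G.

Repeated addition: build up to 10G.
2G: tangent at (14, 21): λ = (3·14² + 18)/(2·21) ≡ 42/42. 42⁻¹ ≡ 28 (mod 47), so λ ≡ 42·28 ≡ 1.
  x = λ² - 14 - 14 = 1 - 28 ≡ 20; y = λ·(14 - 20) - 21 ≡ 20. → (20, 20)
3G: (20, 20) + (14, 21). λ = (21 - 20)/(14 - 20) ≡ 1/41 mod 47. 41⁻¹ ≡ 39 (mod 47), so λ ≡ 39.
  x = λ² - 20 - 14 = 1521 - 34 ≡ 30; y = λ·(20 - 30) - 20 ≡ 13. → (30, 13)
4G: (30, 13) + (14, 21). λ = (21 - 13)/(14 - 30) ≡ 8/31 mod 47. 31⁻¹ ≡ 44 (mod 47), so λ ≡ 23.
  x = λ² - 30 - 14 = 529 - 44 ≡ 15; y = λ·(30 - 15) - 13 ≡ 3. → (15, 3)
5G: (15, 3) + (14, 21). λ = (21 - 3)/(14 - 15) ≡ 18/46 mod 47. 46⁻¹ ≡ 46 (mod 47) since 46·46 = 2116 ≡ 1, so λ ≡ 29.
  x = λ² - 15 - 14 = 841 - 29 ≡ 13; y = λ·(15 - 13) - 3 ≡ 8. → (13, 8)
6G: (13, 8) + (14, 21). λ = (21 - 8)/(14 - 13) ≡ 13/1 mod 47. 1⁻¹ ≡ 1 (mod 47), so λ ≡ 13.
  x = λ² - 13 - 14 = 169 - 27 ≡ 1; y = λ·(13 - 1) - 8 ≡ 7. → (1, 7)
7G: (1, 7) + (14, 21). λ = (21 - 7)/(14 - 1) ≡ 14/13 mod 47. 13⁻¹ ≡ 29 (mod 47), so λ ≡ 30.
  x = λ² - 1 - 14 = 900 - 15 ≡ 39; y = λ·(1 - 39) - 7 ≡ 28. → (39, 28)
8G: (39, 28) + (14, 21). λ = (21 - 28)/(14 - 39) ≡ 40/22 mod 47. 22⁻¹ ≡ 15 (mod 47) since 22·15 = 330 ≡ 1, so λ ≡ 36.
  x = λ² - 39 - 14 = 1296 - 53 ≡ 21; y = λ·(39 - 21) - 28 ≡ 9. → (21, 9)
9G: (21, 9) + (14, 21). λ = (21 - 9)/(14 - 21) ≡ 12/40 mod 47. 40⁻¹ ≡ 20 (mod 47), so λ ≡ 5.
  x = λ² - 21 - 14 = 25 - 35 ≡ 37; y = λ·(21 - 37) - 9 ≡ 5. → (37, 5)
10G: (37, 5) + (14, 21). λ = (21 - 5)/(14 - 37) ≡ 16/24 mod 47. 24⁻¹ ≡ 2 (mod 47) since 24·2 = 48 ≡ 1, so λ ≡ 32.
  x = λ² - 37 - 14 = 1024 - 51 ≡ 33; y = λ·(37 - 33) - 5 ≡ 29. → (33, 29)

(33, 29)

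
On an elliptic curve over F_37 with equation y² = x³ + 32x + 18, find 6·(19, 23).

(17, 6)

Write Q = (19, 23).
Repeated addition: build up to 6Q.
2Q: tangent at (19, 23): λ = (3·19² + 32)/(2·23) ≡ 5/9. 9⁻¹ ≡ 33 (mod 37), so λ ≡ 5·33 ≡ 17.
  x = λ² - 19 - 19 = 289 - 38 ≡ 29; y = λ·(19 - 29) - 23 ≡ 29. → (29, 29)
3Q: (29, 29) + (19, 23). λ = (23 - 29)/(19 - 29) ≡ 31/27 mod 37. 27⁻¹ ≡ 11 (mod 37), so λ ≡ 8.
  x = λ² - 29 - 19 = 64 - 48 ≡ 16; y = λ·(29 - 16) - 29 ≡ 1. → (16, 1)
4Q: (16, 1) + (19, 23). λ = (23 - 1)/(19 - 16) ≡ 22/3 mod 37. 3⁻¹ ≡ 25 (mod 37), so λ ≡ 32.
  x = λ² - 16 - 19 = 1024 - 35 ≡ 27; y = λ·(16 - 27) - 1 ≡ 17. → (27, 17)
5Q: (27, 17) + (19, 23). λ = (23 - 17)/(19 - 27) ≡ 6/29 mod 37. 29⁻¹ ≡ 23 (mod 37), so λ ≡ 27.
  x = λ² - 27 - 19 = 729 - 46 ≡ 17; y = λ·(27 - 17) - 17 ≡ 31. → (17, 31)
6Q: (17, 31) + (19, 23). λ = (23 - 31)/(19 - 17) ≡ 29/2 mod 37. 2⁻¹ ≡ 19 (mod 37), so λ ≡ 33.
  x = λ² - 17 - 19 = 1089 - 36 ≡ 17; y = λ·(17 - 17) - 31 ≡ 6. → (17, 6)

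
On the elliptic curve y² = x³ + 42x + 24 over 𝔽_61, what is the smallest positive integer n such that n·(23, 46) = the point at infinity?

2P: tangent at (23, 46): λ = (3·23² + 42)/(2·46) ≡ 43/31. 31⁻¹ ≡ 2 (mod 61) since 31·2 = 62 ≡ 1, so λ ≡ 43·2 ≡ 25.
  x = λ² - 23 - 23 = 625 - 46 ≡ 30; y = λ·(23 - 30) - 46 ≡ 23. → (30, 23)
3P: (30, 23) + (23, 46). λ = (46 - 23)/(23 - 30) ≡ 23/54 mod 61. 54⁻¹ ≡ 26 (mod 61) since 54·26 = 1404 ≡ 1, so λ ≡ 49.
  x = λ² - 30 - 23 = 2401 - 53 ≡ 30; y = λ·(30 - 30) - 23 ≡ 38. → (30, 38)
4P: (30, 38) + (23, 46). λ = (46 - 38)/(23 - 30) ≡ 8/54 mod 61. 54⁻¹ ≡ 26 (mod 61), so λ ≡ 25.
  x = λ² - 30 - 23 = 625 - 53 ≡ 23; y = λ·(30 - 23) - 38 ≡ 15. → (23, 15)
5P: (23, 15) + (23, 46): same x and y₁ ≡ -y₂, so the sum is the point at infinity.
5P = the point at infinity, so the order is 5.

5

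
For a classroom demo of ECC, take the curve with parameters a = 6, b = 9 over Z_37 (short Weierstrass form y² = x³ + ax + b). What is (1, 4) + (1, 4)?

(1, 33)

tangent at (1, 4): λ = (3·1² + 6)/(2·4) ≡ 9/8. 8⁻¹ ≡ 14 (mod 37), so λ ≡ 9·14 ≡ 15.
  x = λ² - 1 - 1 = 225 - 2 ≡ 1; y = λ·(1 - 1) - 4 ≡ 33. → (1, 33)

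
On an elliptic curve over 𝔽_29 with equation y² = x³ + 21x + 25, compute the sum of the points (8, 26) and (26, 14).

(18, 0)

(8, 26) + (26, 14). λ = (14 - 26)/(26 - 8) ≡ 17/18 mod 29. 18⁻¹ ≡ 21 (mod 29), so λ ≡ 9.
  x = λ² - 8 - 26 = 81 - 34 ≡ 18; y = λ·(8 - 18) - 26 ≡ 0. → (18, 0)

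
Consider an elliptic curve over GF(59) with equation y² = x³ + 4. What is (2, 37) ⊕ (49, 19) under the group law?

(2, 37) + (49, 19). λ = (19 - 37)/(49 - 2) ≡ 41/47 mod 59. 47⁻¹ ≡ 54 (mod 59), so λ ≡ 31.
  x = λ² - 2 - 49 = 961 - 51 ≡ 25; y = λ·(2 - 25) - 37 ≡ 17. → (25, 17)

(25, 17)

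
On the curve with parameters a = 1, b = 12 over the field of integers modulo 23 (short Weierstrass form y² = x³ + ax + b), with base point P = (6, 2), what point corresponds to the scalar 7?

Double-and-add on 7 = (111)₂. Start with P = (6, 2) for the leading 1-bit.
double: tangent at (6, 2): λ = (3·6² + 1)/(2·2) ≡ 17/4. 4⁻¹ ≡ 6 (mod 23), so λ ≡ 17·6 ≡ 10.
  x = λ² - 6 - 6 = 100 - 12 ≡ 19; y = λ·(6 - 19) - 2 ≡ 6. → (19, 6)
add P: (19, 6) + (6, 2). λ = (2 - 6)/(6 - 19) ≡ 19/10 mod 23. 10⁻¹ ≡ 7 (mod 23), so λ ≡ 18.
  x = λ² - 19 - 6 = 324 - 25 ≡ 0; y = λ·(19 - 0) - 6 ≡ 14. → (0, 14)
double: tangent at (0, 14): λ = (3·0² + 1)/(2·14) ≡ 1/5. 5⁻¹ ≡ 14 (mod 23), so λ ≡ 1·14 ≡ 14.
  x = λ² - 0 - 0 = 196 - 0 ≡ 12; y = λ·(0 - 12) - 14 ≡ 2. → (12, 2)
add P: (12, 2) + (6, 2). λ = (2 - 2)/(6 - 12) ≡ 0/17 mod 23. 17⁻¹ ≡ 19 (mod 23) since 17·19 = 323 ≡ 1, so λ ≡ 0.
  x = λ² - 12 - 6 = 0 - 18 ≡ 5; y = λ·(12 - 5) - 2 ≡ 21. → (5, 21)

(5, 21)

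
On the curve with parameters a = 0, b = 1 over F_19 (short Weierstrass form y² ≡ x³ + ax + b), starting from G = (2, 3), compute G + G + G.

(18, 0)

Repeated addition: build up to 3G.
2G: tangent at (2, 3): λ = (3·2² + 0)/(2·3) ≡ 12/6. 6⁻¹ ≡ 16 (mod 19), so λ ≡ 12·16 ≡ 2.
  x = λ² - 2 - 2 = 4 - 4 ≡ 0; y = λ·(2 - 0) - 3 ≡ 1. → (0, 1)
3G: (0, 1) + (2, 3). λ = (3 - 1)/(2 - 0) ≡ 2/2 mod 19. 2⁻¹ ≡ 10 (mod 19), so λ ≡ 1.
  x = λ² - 0 - 2 = 1 - 2 ≡ 18; y = λ·(0 - 18) - 1 ≡ 0. → (18, 0)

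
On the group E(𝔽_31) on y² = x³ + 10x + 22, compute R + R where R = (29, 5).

tangent at (29, 5): λ = (3·29² + 10)/(2·5) ≡ 22/10. 10⁻¹ ≡ 28 (mod 31) since 10·28 = 280 ≡ 1, so λ ≡ 22·28 ≡ 27.
  x = λ² - 29 - 29 = 729 - 58 ≡ 20; y = λ·(29 - 20) - 5 ≡ 21. → (20, 21)

(20, 21)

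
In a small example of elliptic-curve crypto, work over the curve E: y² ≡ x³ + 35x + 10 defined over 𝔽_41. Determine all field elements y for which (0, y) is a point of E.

x³ + 35x + 10 = 10 ≡ 10 (mod 41).
Square roots of 10 mod 41: 16 and 25 (since 16² = 256 ≡ 10).

16, 25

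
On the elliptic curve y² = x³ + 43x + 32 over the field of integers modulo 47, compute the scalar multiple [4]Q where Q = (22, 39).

(20, 3)

Double-and-add on 4 = (100)₂. Start with Q = (22, 39) for the leading 1-bit.
double: tangent at (22, 39): λ = (3·22² + 43)/(2·39) ≡ 38/31. 31⁻¹ ≡ 44 (mod 47), so λ ≡ 38·44 ≡ 27.
  x = λ² - 22 - 22 = 729 - 44 ≡ 27; y = λ·(22 - 27) - 39 ≡ 14. → (27, 14)
double: tangent at (27, 14): λ = (3·27² + 43)/(2·14) ≡ 21/28. 28⁻¹ ≡ 42 (mod 47) since 28·42 = 1176 ≡ 1, so λ ≡ 21·42 ≡ 36.
  x = λ² - 27 - 27 = 1296 - 54 ≡ 20; y = λ·(27 - 20) - 14 ≡ 3. → (20, 3)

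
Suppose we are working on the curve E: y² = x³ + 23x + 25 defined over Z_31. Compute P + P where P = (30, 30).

tangent at (30, 30): λ = (3·30² + 23)/(2·30) ≡ 26/29. 29⁻¹ ≡ 15 (mod 31) since 29·15 = 435 ≡ 1, so λ ≡ 26·15 ≡ 18.
  x = λ² - 30 - 30 = 324 - 60 ≡ 16; y = λ·(30 - 16) - 30 ≡ 5. → (16, 5)

(16, 5)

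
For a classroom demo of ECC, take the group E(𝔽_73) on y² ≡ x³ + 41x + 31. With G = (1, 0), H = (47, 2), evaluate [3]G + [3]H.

(48, 68)

First 3G:
Repeated addition: build up to 3G.
2G: (1, 0) + (1, 0): same x and y₁ ≡ -y₂, so the sum is ∞.
3G: ∞ + (1, 0) = (1, 0) (identity).
3G = (1, 0).
Next 3H:
Repeated addition: build up to 3H.
2H: tangent at (47, 2): λ = (3·47² + 41)/(2·2) ≡ 25/4. 4⁻¹ ≡ 55 (mod 73), so λ ≡ 25·55 ≡ 61.
  x = λ² - 47 - 47 = 3721 - 94 ≡ 50; y = λ·(47 - 50) - 2 ≡ 34. → (50, 34)
3H: (50, 34) + (47, 2). λ = (2 - 34)/(47 - 50) ≡ 41/70 mod 73. 70⁻¹ ≡ 24 (mod 73) since 70·24 = 1680 ≡ 1, so λ ≡ 35.
  x = λ² - 50 - 47 = 1225 - 97 ≡ 33; y = λ·(50 - 33) - 34 ≡ 50. → (33, 50)
3H = (33, 50).
Finally 3G + 3H:
(1, 0) + (33, 50). λ = (50 - 0)/(33 - 1) ≡ 50/32 mod 73. 32⁻¹ ≡ 16 (mod 73), so λ ≡ 70.
  x = λ² - 1 - 33 = 4900 - 34 ≡ 48; y = λ·(1 - 48) - 0 ≡ 68. → (48, 68)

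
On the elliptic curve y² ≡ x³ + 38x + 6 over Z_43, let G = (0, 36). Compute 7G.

(28, 19)

Double-and-add on 7 = (111)₂. Start with G = (0, 36) for the leading 1-bit.
double: tangent at (0, 36): λ = (3·0² + 38)/(2·36) ≡ 38/29. 29⁻¹ ≡ 3 (mod 43) since 29·3 = 87 ≡ 1, so λ ≡ 38·3 ≡ 28.
  x = λ² - 0 - 0 = 784 - 0 ≡ 10; y = λ·(0 - 10) - 36 ≡ 28. → (10, 28)
add G: (10, 28) + (0, 36). λ = (36 - 28)/(0 - 10) ≡ 8/33 mod 43. 33⁻¹ ≡ 30 (mod 43) since 33·30 = 990 ≡ 1, so λ ≡ 25.
  x = λ² - 10 - 0 = 625 - 10 ≡ 13; y = λ·(10 - 13) - 28 ≡ 26. → (13, 26)
double: tangent at (13, 26): λ = (3·13² + 38)/(2·26) ≡ 29/9. 9⁻¹ ≡ 24 (mod 43), so λ ≡ 29·24 ≡ 8.
  x = λ² - 13 - 13 = 64 - 26 ≡ 38; y = λ·(13 - 38) - 26 ≡ 32. → (38, 32)
add G: (38, 32) + (0, 36). λ = (36 - 32)/(0 - 38) ≡ 4/5 mod 43. 5⁻¹ ≡ 26 (mod 43) since 5·26 = 130 ≡ 1, so λ ≡ 18.
  x = λ² - 38 - 0 = 324 - 38 ≡ 28; y = λ·(38 - 28) - 32 ≡ 19. → (28, 19)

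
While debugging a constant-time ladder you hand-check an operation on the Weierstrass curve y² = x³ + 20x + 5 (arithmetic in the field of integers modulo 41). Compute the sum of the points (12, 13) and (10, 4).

(29, 13)

(12, 13) + (10, 4). λ = (4 - 13)/(10 - 12) ≡ 32/39 mod 41. 39⁻¹ ≡ 20 (mod 41) since 39·20 = 780 ≡ 1, so λ ≡ 25.
  x = λ² - 12 - 10 = 625 - 22 ≡ 29; y = λ·(12 - 29) - 13 ≡ 13. → (29, 13)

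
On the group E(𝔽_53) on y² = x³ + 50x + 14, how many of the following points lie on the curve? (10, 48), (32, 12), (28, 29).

2

(10, 48): 48² ≡ 25, rhs ≡ 30 → off.
(32, 12): 12² ≡ 38, rhs ≡ 38 → on.
(28, 29): 29² ≡ 46, rhs ≡ 46 → on.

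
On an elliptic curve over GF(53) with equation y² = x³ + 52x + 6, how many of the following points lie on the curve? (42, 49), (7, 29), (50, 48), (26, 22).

0

(42, 49): 49² ≡ 16, rhs ≡ 11 → off.
(7, 29): 29² ≡ 46, rhs ≡ 24 → off.
(50, 48): 48² ≡ 25, rhs ≡ 35 → off.
(26, 22): 22² ≡ 7, rhs ≡ 13 → off.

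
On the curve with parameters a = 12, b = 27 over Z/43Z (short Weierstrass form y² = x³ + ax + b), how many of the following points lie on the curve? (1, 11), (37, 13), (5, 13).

(1, 11): 11² ≡ 35, rhs ≡ 40 → off.
(37, 13): 13² ≡ 40, rhs ≡ 40 → on.
(5, 13): 13² ≡ 40, rhs ≡ 40 → on.

2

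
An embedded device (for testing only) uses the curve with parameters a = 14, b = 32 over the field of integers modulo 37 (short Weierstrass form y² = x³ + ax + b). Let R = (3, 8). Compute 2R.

(1, 11)

tangent at (3, 8): λ = (3·3² + 14)/(2·8) ≡ 4/16. 16⁻¹ ≡ 7 (mod 37) since 16·7 = 112 ≡ 1, so λ ≡ 4·7 ≡ 28.
  x = λ² - 3 - 3 = 784 - 6 ≡ 1; y = λ·(3 - 1) - 8 ≡ 11. → (1, 11)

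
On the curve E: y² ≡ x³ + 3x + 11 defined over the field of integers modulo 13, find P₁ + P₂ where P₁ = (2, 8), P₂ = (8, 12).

(2, 8) + (8, 12). λ = (12 - 8)/(8 - 2) ≡ 4/6 mod 13. 6⁻¹ ≡ 11 (mod 13), so λ ≡ 5.
  x = λ² - 2 - 8 = 25 - 10 ≡ 2; y = λ·(2 - 2) - 8 ≡ 5. → (2, 5)

(2, 5)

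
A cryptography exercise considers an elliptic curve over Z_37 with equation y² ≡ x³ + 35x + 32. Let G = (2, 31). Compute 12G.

Repeated addition: build up to 12G.
2G: tangent at (2, 31): λ = (3·2² + 35)/(2·31) ≡ 10/25. 25⁻¹ ≡ 3 (mod 37), so λ ≡ 10·3 ≡ 30.
  x = λ² - 2 - 2 = 900 - 4 ≡ 8; y = λ·(2 - 8) - 31 ≡ 11. → (8, 11)
3G: (8, 11) + (2, 31). λ = (31 - 11)/(2 - 8) ≡ 20/31 mod 37. 31⁻¹ ≡ 6 (mod 37) since 31·6 = 186 ≡ 1, so λ ≡ 9.
  x = λ² - 8 - 2 = 81 - 10 ≡ 34; y = λ·(8 - 34) - 11 ≡ 14. → (34, 14)
4G: (34, 14) + (2, 31). λ = (31 - 14)/(2 - 34) ≡ 17/5 mod 37. 5⁻¹ ≡ 15 (mod 37) since 5·15 = 75 ≡ 1, so λ ≡ 33.
  x = λ² - 34 - 2 = 1089 - 36 ≡ 17; y = λ·(34 - 17) - 14 ≡ 29. → (17, 29)
5G: (17, 29) + (2, 31). λ = (31 - 29)/(2 - 17) ≡ 2/22 mod 37. 22⁻¹ ≡ 32 (mod 37) since 22·32 = 704 ≡ 1, so λ ≡ 27.
  x = λ² - 17 - 2 = 729 - 19 ≡ 7; y = λ·(17 - 7) - 29 ≡ 19. → (7, 19)
6G: (7, 19) + (2, 31). λ = (31 - 19)/(2 - 7) ≡ 12/32 mod 37. 32⁻¹ ≡ 22 (mod 37) since 32·22 = 704 ≡ 1, so λ ≡ 5.
  x = λ² - 7 - 2 = 25 - 9 ≡ 16; y = λ·(7 - 16) - 19 ≡ 10. → (16, 10)
7G: (16, 10) + (2, 31). λ = (31 - 10)/(2 - 16) ≡ 21/23 mod 37. 23⁻¹ ≡ 29 (mod 37) since 23·29 = 667 ≡ 1, so λ ≡ 17.
  x = λ² - 16 - 2 = 289 - 18 ≡ 12; y = λ·(16 - 12) - 10 ≡ 21. → (12, 21)
8G: (12, 21) + (2, 31). λ = (31 - 21)/(2 - 12) ≡ 10/27 mod 37. 27⁻¹ ≡ 11 (mod 37) since 27·11 = 297 ≡ 1, so λ ≡ 36.
  x = λ² - 12 - 2 = 1296 - 14 ≡ 24; y = λ·(12 - 24) - 21 ≡ 28. → (24, 28)
9G: (24, 28) + (2, 31). λ = (31 - 28)/(2 - 24) ≡ 3/15 mod 37. 15⁻¹ ≡ 5 (mod 37), so λ ≡ 15.
  x = λ² - 24 - 2 = 225 - 26 ≡ 14; y = λ·(24 - 14) - 28 ≡ 11. → (14, 11)
10G: (14, 11) + (2, 31). λ = (31 - 11)/(2 - 14) ≡ 20/25 mod 37. 25⁻¹ ≡ 3 (mod 37) since 25·3 = 75 ≡ 1, so λ ≡ 23.
  x = λ² - 14 - 2 = 529 - 16 ≡ 32; y = λ·(14 - 32) - 11 ≡ 19. → (32, 19)
11G: (32, 19) + (2, 31). λ = (31 - 19)/(2 - 32) ≡ 12/7 mod 37. 7⁻¹ ≡ 16 (mod 37), so λ ≡ 7.
  x = λ² - 32 - 2 = 49 - 34 ≡ 15; y = λ·(32 - 15) - 19 ≡ 26. → (15, 26)
12G: (15, 26) + (2, 31). λ = (31 - 26)/(2 - 15) ≡ 5/24 mod 37. 24⁻¹ ≡ 17 (mod 37), so λ ≡ 11.
  x = λ² - 15 - 2 = 121 - 17 ≡ 30; y = λ·(15 - 30) - 26 ≡ 31. → (30, 31)

(30, 31)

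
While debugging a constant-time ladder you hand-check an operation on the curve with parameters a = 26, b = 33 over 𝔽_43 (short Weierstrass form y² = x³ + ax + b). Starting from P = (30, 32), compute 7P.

Repeated addition: build up to 7P.
2P: tangent at (30, 32): λ = (3·30² + 26)/(2·32) ≡ 17/21. 21⁻¹ ≡ 41 (mod 43), so λ ≡ 17·41 ≡ 9.
  x = λ² - 30 - 30 = 81 - 60 ≡ 21; y = λ·(30 - 21) - 32 ≡ 6. → (21, 6)
3P: (21, 6) + (30, 32). λ = (32 - 6)/(30 - 21) ≡ 26/9 mod 43. 9⁻¹ ≡ 24 (mod 43), so λ ≡ 22.
  x = λ² - 21 - 30 = 484 - 51 ≡ 3; y = λ·(21 - 3) - 6 ≡ 3. → (3, 3)
4P: (3, 3) + (30, 32). λ = (32 - 3)/(30 - 3) ≡ 29/27 mod 43. 27⁻¹ ≡ 8 (mod 43) since 27·8 = 216 ≡ 1, so λ ≡ 17.
  x = λ² - 3 - 30 = 289 - 33 ≡ 41; y = λ·(3 - 41) - 3 ≡ 39. → (41, 39)
5P: (41, 39) + (30, 32). λ = (32 - 39)/(30 - 41) ≡ 36/32 mod 43. 32⁻¹ ≡ 39 (mod 43) since 32·39 = 1248 ≡ 1, so λ ≡ 28.
  x = λ² - 41 - 30 = 784 - 71 ≡ 25; y = λ·(41 - 25) - 39 ≡ 22. → (25, 22)
6P: (25, 22) + (30, 32). λ = (32 - 22)/(30 - 25) ≡ 10/5 mod 43. 5⁻¹ ≡ 26 (mod 43), so λ ≡ 2.
  x = λ² - 25 - 30 = 4 - 55 ≡ 35; y = λ·(25 - 35) - 22 ≡ 1. → (35, 1)
7P: (35, 1) + (30, 32). λ = (32 - 1)/(30 - 35) ≡ 31/38 mod 43. 38⁻¹ ≡ 17 (mod 43), so λ ≡ 11.
  x = λ² - 35 - 30 = 121 - 65 ≡ 13; y = λ·(35 - 13) - 1 ≡ 26. → (13, 26)

(13, 26)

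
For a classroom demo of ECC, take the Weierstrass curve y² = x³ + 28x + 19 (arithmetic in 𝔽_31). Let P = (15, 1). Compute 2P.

tangent at (15, 1): λ = (3·15² + 28)/(2·1) ≡ 21/2. 2⁻¹ ≡ 16 (mod 31) since 2·16 = 32 ≡ 1, so λ ≡ 21·16 ≡ 26.
  x = λ² - 15 - 15 = 676 - 30 ≡ 26; y = λ·(15 - 26) - 1 ≡ 23. → (26, 23)

(26, 23)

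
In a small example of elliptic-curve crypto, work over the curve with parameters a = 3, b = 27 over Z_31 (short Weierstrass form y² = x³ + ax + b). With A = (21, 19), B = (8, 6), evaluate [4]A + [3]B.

First 4A:
Double-and-add on 4 = (100)₂. Start with A = (21, 19) for the leading 1-bit.
double: tangent at (21, 19): λ = (3·21² + 3)/(2·19) ≡ 24/7. 7⁻¹ ≡ 9 (mod 31), so λ ≡ 24·9 ≡ 30.
  x = λ² - 21 - 21 = 900 - 42 ≡ 21; y = λ·(21 - 21) - 19 ≡ 12. → (21, 12)
double: tangent at (21, 12): λ = (3·21² + 3)/(2·12) ≡ 24/24. 24⁻¹ ≡ 22 (mod 31), so λ ≡ 24·22 ≡ 1.
  x = λ² - 21 - 21 = 1 - 42 ≡ 21; y = λ·(21 - 21) - 12 ≡ 19. → (21, 19)
4A = (21, 19).
Next 3B:
Repeated addition: build up to 3B.
2B: tangent at (8, 6): λ = (3·8² + 3)/(2·6) ≡ 9/12. 12⁻¹ ≡ 13 (mod 31), so λ ≡ 9·13 ≡ 24.
  x = λ² - 8 - 8 = 576 - 16 ≡ 2; y = λ·(8 - 2) - 6 ≡ 14. → (2, 14)
3B: (2, 14) + (8, 6). λ = (6 - 14)/(8 - 2) ≡ 23/6 mod 31. 6⁻¹ ≡ 26 (mod 31), so λ ≡ 9.
  x = λ² - 2 - 8 = 81 - 10 ≡ 9; y = λ·(2 - 9) - 14 ≡ 16. → (9, 16)
3B = (9, 16).
Finally 4A + 3B:
(21, 19) + (9, 16). λ = (16 - 19)/(9 - 21) ≡ 28/19 mod 31. 19⁻¹ ≡ 18 (mod 31), so λ ≡ 8.
  x = λ² - 21 - 9 = 64 - 30 ≡ 3; y = λ·(21 - 3) - 19 ≡ 1. → (3, 1)

(3, 1)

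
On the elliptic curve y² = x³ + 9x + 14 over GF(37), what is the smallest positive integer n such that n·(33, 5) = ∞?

2P: tangent at (33, 5): λ = (3·33² + 9)/(2·5) ≡ 20/10. 10⁻¹ ≡ 26 (mod 37) since 10·26 = 260 ≡ 1, so λ ≡ 20·26 ≡ 2.
  x = λ² - 33 - 33 = 4 - 66 ≡ 12; y = λ·(33 - 12) - 5 ≡ 0. → (12, 0)
3P: (12, 0) + (33, 5). λ = (5 - 0)/(33 - 12) ≡ 5/21 mod 37. 21⁻¹ ≡ 30 (mod 37), so λ ≡ 2.
  x = λ² - 12 - 33 = 4 - 45 ≡ 33; y = λ·(12 - 33) - 0 ≡ 32. → (33, 32)
4P: (33, 32) + (33, 5): same x and y₁ ≡ -y₂, so the sum is ∞.
4P = ∞, so the order is 4.

4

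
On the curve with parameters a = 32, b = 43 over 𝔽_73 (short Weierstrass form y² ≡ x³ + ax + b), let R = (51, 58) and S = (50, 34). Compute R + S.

(51, 58) + (50, 34). λ = (34 - 58)/(50 - 51) ≡ 49/72 mod 73. 72⁻¹ ≡ 72 (mod 73), so λ ≡ 24.
  x = λ² - 51 - 50 = 576 - 101 ≡ 37; y = λ·(51 - 37) - 58 ≡ 59. → (37, 59)

(37, 59)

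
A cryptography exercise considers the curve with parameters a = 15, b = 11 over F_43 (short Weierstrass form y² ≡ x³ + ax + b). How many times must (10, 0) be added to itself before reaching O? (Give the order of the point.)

2P: (10, 0) + (10, 0): same x and y₁ ≡ -y₂, so the sum is O.
2P = O, so the order is 2.

2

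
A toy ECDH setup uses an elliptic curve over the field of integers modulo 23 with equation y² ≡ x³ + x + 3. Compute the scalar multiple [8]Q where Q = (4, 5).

(4, 18)

Double-and-add on 8 = (1000)₂. Start with Q = (4, 5) for the leading 1-bit.
double: tangent at (4, 5): λ = (3·4² + 1)/(2·5) ≡ 3/10. 10⁻¹ ≡ 7 (mod 23), so λ ≡ 3·7 ≡ 21.
  x = λ² - 4 - 4 = 441 - 8 ≡ 19; y = λ·(4 - 19) - 5 ≡ 2. → (19, 2)
double: tangent at (19, 2): λ = (3·19² + 1)/(2·2) ≡ 3/4. 4⁻¹ ≡ 6 (mod 23), so λ ≡ 3·6 ≡ 18.
  x = λ² - 19 - 19 = 324 - 38 ≡ 10; y = λ·(19 - 10) - 2 ≡ 22. → (10, 22)
double: tangent at (10, 22): λ = (3·10² + 1)/(2·22) ≡ 2/21. 21⁻¹ ≡ 11 (mod 23) since 21·11 = 231 ≡ 1, so λ ≡ 2·11 ≡ 22.
  x = λ² - 10 - 10 = 484 - 20 ≡ 4; y = λ·(10 - 4) - 22 ≡ 18. → (4, 18)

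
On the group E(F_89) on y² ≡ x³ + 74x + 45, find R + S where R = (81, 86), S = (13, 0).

(15, 76)

(81, 86) + (13, 0). λ = (0 - 86)/(13 - 81) ≡ 3/21 mod 89. 21⁻¹ ≡ 17 (mod 89), so λ ≡ 51.
  x = λ² - 81 - 13 = 2601 - 94 ≡ 15; y = λ·(81 - 15) - 86 ≡ 76. → (15, 76)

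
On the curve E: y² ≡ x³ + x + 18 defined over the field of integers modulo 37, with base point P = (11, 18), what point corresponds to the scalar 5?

Repeated addition: build up to 5P.
2P: tangent at (11, 18): λ = (3·11² + 1)/(2·18) ≡ 31/36. 36⁻¹ ≡ 36 (mod 37), so λ ≡ 31·36 ≡ 6.
  x = λ² - 11 - 11 = 36 - 22 ≡ 14; y = λ·(11 - 14) - 18 ≡ 1. → (14, 1)
3P: (14, 1) + (11, 18). λ = (18 - 1)/(11 - 14) ≡ 17/34 mod 37. 34⁻¹ ≡ 12 (mod 37) since 34·12 = 408 ≡ 1, so λ ≡ 19.
  x = λ² - 14 - 11 = 361 - 25 ≡ 3; y = λ·(14 - 3) - 1 ≡ 23. → (3, 23)
4P: (3, 23) + (11, 18). λ = (18 - 23)/(11 - 3) ≡ 32/8 mod 37. 8⁻¹ ≡ 14 (mod 37), so λ ≡ 4.
  x = λ² - 3 - 11 = 16 - 14 ≡ 2; y = λ·(3 - 2) - 23 ≡ 18. → (2, 18)
5P: (2, 18) + (11, 18). λ = (18 - 18)/(11 - 2) ≡ 0/9 mod 37. 9⁻¹ ≡ 33 (mod 37), so λ ≡ 0.
  x = λ² - 2 - 11 = 0 - 13 ≡ 24; y = λ·(2 - 24) - 18 ≡ 19. → (24, 19)

(24, 19)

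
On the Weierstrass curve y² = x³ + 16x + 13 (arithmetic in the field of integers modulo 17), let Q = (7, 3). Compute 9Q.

Double-and-add on 9 = (1001)₂. Start with Q = (7, 3) for the leading 1-bit.
double: tangent at (7, 3): λ = (3·7² + 16)/(2·3) ≡ 10/6. 6⁻¹ ≡ 3 (mod 17), so λ ≡ 10·3 ≡ 13.
  x = λ² - 7 - 7 = 169 - 14 ≡ 2; y = λ·(7 - 2) - 3 ≡ 11. → (2, 11)
double: tangent at (2, 11): λ = (3·2² + 16)/(2·11) ≡ 11/5. 5⁻¹ ≡ 7 (mod 17), so λ ≡ 11·7 ≡ 9.
  x = λ² - 2 - 2 = 81 - 4 ≡ 9; y = λ·(2 - 9) - 11 ≡ 11. → (9, 11)
double: tangent at (9, 11): λ = (3·9² + 16)/(2·11) ≡ 4/5. 5⁻¹ ≡ 7 (mod 17), so λ ≡ 4·7 ≡ 11.
  x = λ² - 9 - 9 = 121 - 18 ≡ 1; y = λ·(9 - 1) - 11 ≡ 9. → (1, 9)
add Q: (1, 9) + (7, 3). λ = (3 - 9)/(7 - 1) ≡ 11/6 mod 17. 6⁻¹ ≡ 3 (mod 17), so λ ≡ 16.
  x = λ² - 1 - 7 = 256 - 8 ≡ 10; y = λ·(1 - 10) - 9 ≡ 0. → (10, 0)

(10, 0)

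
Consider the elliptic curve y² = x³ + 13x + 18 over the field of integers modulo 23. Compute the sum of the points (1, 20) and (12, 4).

(22, 21)

(1, 20) + (12, 4). λ = (4 - 20)/(12 - 1) ≡ 7/11 mod 23. 11⁻¹ ≡ 21 (mod 23), so λ ≡ 9.
  x = λ² - 1 - 12 = 81 - 13 ≡ 22; y = λ·(1 - 22) - 20 ≡ 21. → (22, 21)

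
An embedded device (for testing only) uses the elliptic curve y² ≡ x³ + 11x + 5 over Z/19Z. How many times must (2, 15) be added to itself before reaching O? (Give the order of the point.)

2P: tangent at (2, 15): λ = (3·2² + 11)/(2·15) ≡ 4/11. 11⁻¹ ≡ 7 (mod 19) since 11·7 = 77 ≡ 1, so λ ≡ 4·7 ≡ 9.
  x = λ² - 2 - 2 = 81 - 4 ≡ 1; y = λ·(2 - 1) - 15 ≡ 13. → (1, 13)
3P: (1, 13) + (2, 15). λ = (15 - 13)/(2 - 1) ≡ 2/1 mod 19. 1⁻¹ ≡ 1 (mod 19), so λ ≡ 2.
  x = λ² - 1 - 2 = 4 - 3 ≡ 1; y = λ·(1 - 1) - 13 ≡ 6. → (1, 6)
4P: (1, 6) + (2, 15). λ = (15 - 6)/(2 - 1) ≡ 9/1 mod 19. 1⁻¹ ≡ 1 (mod 19) since 1·1 = 1 ≡ 1, so λ ≡ 9.
  x = λ² - 1 - 2 = 81 - 3 ≡ 2; y = λ·(1 - 2) - 6 ≡ 4. → (2, 4)
5P: (2, 4) + (2, 15): same x and y₁ ≡ -y₂, so the sum is O.
5P = O, so the order is 5.

5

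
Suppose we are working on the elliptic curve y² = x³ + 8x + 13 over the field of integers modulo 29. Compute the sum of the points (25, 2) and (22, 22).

(20, 13)

(25, 2) + (22, 22). λ = (22 - 2)/(22 - 25) ≡ 20/26 mod 29. 26⁻¹ ≡ 19 (mod 29) since 26·19 = 494 ≡ 1, so λ ≡ 3.
  x = λ² - 25 - 22 = 9 - 47 ≡ 20; y = λ·(25 - 20) - 2 ≡ 13. → (20, 13)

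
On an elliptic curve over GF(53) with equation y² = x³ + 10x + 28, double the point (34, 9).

tangent at (34, 9): λ = (3·34² + 10)/(2·9) ≡ 33/18. 18⁻¹ ≡ 3 (mod 53), so λ ≡ 33·3 ≡ 46.
  x = λ² - 34 - 34 = 2116 - 68 ≡ 34; y = λ·(34 - 34) - 9 ≡ 44. → (34, 44)

(34, 44)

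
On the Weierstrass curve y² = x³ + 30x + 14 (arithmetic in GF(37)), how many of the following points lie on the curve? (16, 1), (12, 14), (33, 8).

(16, 1): 1² ≡ 1, rhs ≡ 2 → off.
(12, 14): 14² ≡ 11, rhs ≡ 30 → off.
(33, 8): 8² ≡ 27, rhs ≡ 15 → off.

0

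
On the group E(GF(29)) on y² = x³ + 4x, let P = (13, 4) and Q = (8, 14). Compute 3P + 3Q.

First 3P:
Repeated addition: build up to 3P.
2P: tangent at (13, 4): λ = (3·13² + 4)/(2·4) ≡ 18/8. 8⁻¹ ≡ 11 (mod 29), so λ ≡ 18·11 ≡ 24.
  x = λ² - 13 - 13 = 576 - 26 ≡ 28; y = λ·(13 - 28) - 4 ≡ 13. → (28, 13)
3P: (28, 13) + (13, 4). λ = (4 - 13)/(13 - 28) ≡ 20/14 mod 29. 14⁻¹ ≡ 27 (mod 29), so λ ≡ 18.
  x = λ² - 28 - 13 = 324 - 41 ≡ 22; y = λ·(28 - 22) - 13 ≡ 8. → (22, 8)
3P = (22, 8).
Next 3Q:
Repeated addition: build up to 3Q.
2Q: tangent at (8, 14): λ = (3·8² + 4)/(2·14) ≡ 22/28. 28⁻¹ ≡ 28 (mod 29) since 28·28 = 784 ≡ 1, so λ ≡ 22·28 ≡ 7.
  x = λ² - 8 - 8 = 49 - 16 ≡ 4; y = λ·(8 - 4) - 14 ≡ 14. → (4, 14)
3Q: (4, 14) + (8, 14). λ = (14 - 14)/(8 - 4) ≡ 0/4 mod 29. 4⁻¹ ≡ 22 (mod 29), so λ ≡ 0.
  x = λ² - 4 - 8 = 0 - 12 ≡ 17; y = λ·(4 - 17) - 14 ≡ 15. → (17, 15)
3Q = (17, 15).
Finally 3P + 3Q:
(22, 8) + (17, 15). λ = (15 - 8)/(17 - 22) ≡ 7/24 mod 29. 24⁻¹ ≡ 23 (mod 29) since 24·23 = 552 ≡ 1, so λ ≡ 16.
  x = λ² - 22 - 17 = 256 - 39 ≡ 14; y = λ·(22 - 14) - 8 ≡ 4. → (14, 4)

(14, 4)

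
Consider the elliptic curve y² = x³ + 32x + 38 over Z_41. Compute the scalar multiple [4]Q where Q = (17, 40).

(12, 10)

Double-and-add on 4 = (100)₂. Start with Q = (17, 40) for the leading 1-bit.
double: tangent at (17, 40): λ = (3·17² + 32)/(2·40) ≡ 38/39. 39⁻¹ ≡ 20 (mod 41), so λ ≡ 38·20 ≡ 22.
  x = λ² - 17 - 17 = 484 - 34 ≡ 40; y = λ·(17 - 40) - 40 ≡ 28. → (40, 28)
double: tangent at (40, 28): λ = (3·40² + 32)/(2·28) ≡ 35/15. 15⁻¹ ≡ 11 (mod 41), so λ ≡ 35·11 ≡ 16.
  x = λ² - 40 - 40 = 256 - 80 ≡ 12; y = λ·(40 - 12) - 28 ≡ 10. → (12, 10)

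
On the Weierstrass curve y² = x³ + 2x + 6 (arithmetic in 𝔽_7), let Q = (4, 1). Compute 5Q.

Repeated addition: build up to 5Q.
2Q: tangent at (4, 1): λ = (3·4² + 2)/(2·1) ≡ 1/2. 2⁻¹ ≡ 4 (mod 7), so λ ≡ 1·4 ≡ 4.
  x = λ² - 4 - 4 = 16 - 8 ≡ 1; y = λ·(4 - 1) - 1 ≡ 4. → (1, 4)
3Q: (1, 4) + (4, 1). λ = (1 - 4)/(4 - 1) ≡ 4/3 mod 7. 3⁻¹ ≡ 5 (mod 7), so λ ≡ 6.
  x = λ² - 1 - 4 = 36 - 5 ≡ 3; y = λ·(1 - 3) - 4 ≡ 5. → (3, 5)
4Q: (3, 5) + (4, 1). λ = (1 - 5)/(4 - 3) ≡ 3/1 mod 7. 1⁻¹ ≡ 1 (mod 7), so λ ≡ 3.
  x = λ² - 3 - 4 = 9 - 7 ≡ 2; y = λ·(3 - 2) - 5 ≡ 5. → (2, 5)
5Q: (2, 5) + (4, 1). λ = (1 - 5)/(4 - 2) ≡ 3/2 mod 7. 2⁻¹ ≡ 4 (mod 7), so λ ≡ 5.
  x = λ² - 2 - 4 = 25 - 6 ≡ 5; y = λ·(2 - 5) - 5 ≡ 1. → (5, 1)

(5, 1)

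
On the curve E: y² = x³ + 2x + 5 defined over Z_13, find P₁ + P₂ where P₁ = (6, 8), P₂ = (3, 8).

(4, 5)

(6, 8) + (3, 8). λ = (8 - 8)/(3 - 6) ≡ 0/10 mod 13. 10⁻¹ ≡ 4 (mod 13), so λ ≡ 0.
  x = λ² - 6 - 3 = 0 - 9 ≡ 4; y = λ·(6 - 4) - 8 ≡ 5. → (4, 5)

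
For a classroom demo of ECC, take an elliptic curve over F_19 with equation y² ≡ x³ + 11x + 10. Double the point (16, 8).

(6, 11)

tangent at (16, 8): λ = (3·16² + 11)/(2·8) ≡ 0/16. 16⁻¹ ≡ 6 (mod 19), so λ ≡ 0·6 ≡ 0.
  x = λ² - 16 - 16 = 0 - 32 ≡ 6; y = λ·(16 - 6) - 8 ≡ 11. → (6, 11)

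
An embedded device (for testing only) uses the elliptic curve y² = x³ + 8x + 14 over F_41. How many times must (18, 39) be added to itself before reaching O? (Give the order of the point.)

2P: tangent at (18, 39): λ = (3·18² + 8)/(2·39) ≡ 37/37. 37⁻¹ ≡ 10 (mod 41), so λ ≡ 37·10 ≡ 1.
  x = λ² - 18 - 18 = 1 - 36 ≡ 6; y = λ·(18 - 6) - 39 ≡ 14. → (6, 14)
3P: (6, 14) + (18, 39). λ = (39 - 14)/(18 - 6) ≡ 25/12 mod 41. 12⁻¹ ≡ 24 (mod 41) since 12·24 = 288 ≡ 1, so λ ≡ 26.
  x = λ² - 6 - 18 = 676 - 24 ≡ 37; y = λ·(6 - 37) - 14 ≡ 0. → (37, 0)
4P: (37, 0) + (18, 39). λ = (39 - 0)/(18 - 37) ≡ 39/22 mod 41. 22⁻¹ ≡ 28 (mod 41) since 22·28 = 616 ≡ 1, so λ ≡ 26.
  x = λ² - 37 - 18 = 676 - 55 ≡ 6; y = λ·(37 - 6) - 0 ≡ 27. → (6, 27)
5P: (6, 27) + (18, 39). λ = (39 - 27)/(18 - 6) ≡ 12/12 mod 41. 12⁻¹ ≡ 24 (mod 41), so λ ≡ 1.
  x = λ² - 6 - 18 = 1 - 24 ≡ 18; y = λ·(6 - 18) - 27 ≡ 2. → (18, 2)
6P: (18, 2) + (18, 39): same x and y₁ ≡ -y₂, so the sum is O.
6P = O, so the order is 6.

6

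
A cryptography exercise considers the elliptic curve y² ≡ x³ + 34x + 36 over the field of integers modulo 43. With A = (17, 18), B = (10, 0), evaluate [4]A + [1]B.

(28, 35)

First 4A:
Repeated addition: build up to 4A.
2A: tangent at (17, 18): λ = (3·17² + 34)/(2·18) ≡ 41/36. 36⁻¹ ≡ 6 (mod 43), so λ ≡ 41·6 ≡ 31.
  x = λ² - 17 - 17 = 961 - 34 ≡ 24; y = λ·(17 - 24) - 18 ≡ 23. → (24, 23)
3A: (24, 23) + (17, 18). λ = (18 - 23)/(17 - 24) ≡ 38/36 mod 43. 36⁻¹ ≡ 6 (mod 43) since 36·6 = 216 ≡ 1, so λ ≡ 13.
  x = λ² - 24 - 17 = 169 - 41 ≡ 42; y = λ·(24 - 42) - 23 ≡ 1. → (42, 1)
4A: (42, 1) + (17, 18). λ = (18 - 1)/(17 - 42) ≡ 17/18 mod 43. 18⁻¹ ≡ 12 (mod 43) since 18·12 = 216 ≡ 1, so λ ≡ 32.
  x = λ² - 42 - 17 = 1024 - 59 ≡ 19; y = λ·(42 - 19) - 1 ≡ 4. → (19, 4)
4A = (19, 4).
Finally 4A + B:
(19, 4) + (10, 0). λ = (0 - 4)/(10 - 19) ≡ 39/34 mod 43. 34⁻¹ ≡ 19 (mod 43), so λ ≡ 10.
  x = λ² - 19 - 10 = 100 - 29 ≡ 28; y = λ·(19 - 28) - 4 ≡ 35. → (28, 35)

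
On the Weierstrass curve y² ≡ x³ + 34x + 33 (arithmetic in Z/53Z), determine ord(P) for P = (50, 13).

3

2P: tangent at (50, 13): λ = (3·50² + 34)/(2·13) ≡ 8/26. 26⁻¹ ≡ 51 (mod 53), so λ ≡ 8·51 ≡ 37.
  x = λ² - 50 - 50 = 1369 - 100 ≡ 50; y = λ·(50 - 50) - 13 ≡ 40. → (50, 40)
3P: (50, 40) + (50, 13): same x and y₁ ≡ -y₂, so the sum is the point at infinity.
3P = the point at infinity, so the order is 3.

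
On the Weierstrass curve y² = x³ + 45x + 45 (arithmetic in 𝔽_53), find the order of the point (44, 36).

2P: tangent at (44, 36): λ = (3·44² + 45)/(2·36) ≡ 23/19. 19⁻¹ ≡ 14 (mod 53), so λ ≡ 23·14 ≡ 4.
  x = λ² - 44 - 44 = 16 - 88 ≡ 34; y = λ·(44 - 34) - 36 ≡ 4. → (34, 4)
3P: (34, 4) + (44, 36). λ = (36 - 4)/(44 - 34) ≡ 32/10 mod 53. 10⁻¹ ≡ 16 (mod 53) since 10·16 = 160 ≡ 1, so λ ≡ 35.
  x = λ² - 34 - 44 = 1225 - 78 ≡ 34; y = λ·(34 - 34) - 4 ≡ 49. → (34, 49)
4P: (34, 49) + (44, 36). λ = (36 - 49)/(44 - 34) ≡ 40/10 mod 53. 10⁻¹ ≡ 16 (mod 53), so λ ≡ 4.
  x = λ² - 34 - 44 = 16 - 78 ≡ 44; y = λ·(34 - 44) - 49 ≡ 17. → (44, 17)
5P: (44, 17) + (44, 36): same x and y₁ ≡ -y₂, so the sum is O.
5P = O, so the order is 5.

5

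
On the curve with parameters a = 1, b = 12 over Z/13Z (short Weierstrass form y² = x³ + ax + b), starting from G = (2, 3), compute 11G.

(9, 10)

Double-and-add on 11 = (1011)₂. Start with G = (2, 3) for the leading 1-bit.
double: tangent at (2, 3): λ = (3·2² + 1)/(2·3) ≡ 0/6. 6⁻¹ ≡ 11 (mod 13), so λ ≡ 0·11 ≡ 0.
  x = λ² - 2 - 2 = 0 - 4 ≡ 9; y = λ·(2 - 9) - 3 ≡ 10. → (9, 10)
double: tangent at (9, 10): λ = (3·9² + 1)/(2·10) ≡ 10/7. 7⁻¹ ≡ 2 (mod 13) since 7·2 = 14 ≡ 1, so λ ≡ 10·2 ≡ 7.
  x = λ² - 9 - 9 = 49 - 18 ≡ 5; y = λ·(9 - 5) - 10 ≡ 5. → (5, 5)
add G: (5, 5) + (2, 3). λ = (3 - 5)/(2 - 5) ≡ 11/10 mod 13. 10⁻¹ ≡ 4 (mod 13), so λ ≡ 5.
  x = λ² - 5 - 2 = 25 - 7 ≡ 5; y = λ·(5 - 5) - 5 ≡ 8. → (5, 8)
double: tangent at (5, 8): λ = (3·5² + 1)/(2·8) ≡ 11/3. 3⁻¹ ≡ 9 (mod 13) since 3·9 = 27 ≡ 1, so λ ≡ 11·9 ≡ 8.
  x = λ² - 5 - 5 = 64 - 10 ≡ 2; y = λ·(5 - 2) - 8 ≡ 3. → (2, 3)
add G: tangent at (2, 3): λ = (3·2² + 1)/(2·3) ≡ 0/6. 6⁻¹ ≡ 11 (mod 13) since 6·11 = 66 ≡ 1, so λ ≡ 0·11 ≡ 0.
  x = λ² - 2 - 2 = 0 - 4 ≡ 9; y = λ·(2 - 9) - 3 ≡ 10. → (9, 10)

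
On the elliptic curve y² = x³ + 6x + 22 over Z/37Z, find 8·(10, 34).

Write P = (10, 34).
Repeated addition: build up to 8P.
2P: tangent at (10, 34): λ = (3·10² + 6)/(2·34) ≡ 10/31. 31⁻¹ ≡ 6 (mod 37), so λ ≡ 10·6 ≡ 23.
  x = λ² - 10 - 10 = 529 - 20 ≡ 28; y = λ·(10 - 28) - 34 ≡ 33. → (28, 33)
3P: (28, 33) + (10, 34). λ = (34 - 33)/(10 - 28) ≡ 1/19 mod 37. 19⁻¹ ≡ 2 (mod 37), so λ ≡ 2.
  x = λ² - 28 - 10 = 4 - 38 ≡ 3; y = λ·(28 - 3) - 33 ≡ 17. → (3, 17)
4P: (3, 17) + (10, 34). λ = (34 - 17)/(10 - 3) ≡ 17/7 mod 37. 7⁻¹ ≡ 16 (mod 37), so λ ≡ 13.
  x = λ² - 3 - 10 = 169 - 13 ≡ 8; y = λ·(3 - 8) - 17 ≡ 29. → (8, 29)
5P: (8, 29) + (10, 34). λ = (34 - 29)/(10 - 8) ≡ 5/2 mod 37. 2⁻¹ ≡ 19 (mod 37) since 2·19 = 38 ≡ 1, so λ ≡ 21.
  x = λ² - 8 - 10 = 441 - 18 ≡ 16; y = λ·(8 - 16) - 29 ≡ 25. → (16, 25)
6P: (16, 25) + (10, 34). λ = (34 - 25)/(10 - 16) ≡ 9/31 mod 37. 31⁻¹ ≡ 6 (mod 37) since 31·6 = 186 ≡ 1, so λ ≡ 17.
  x = λ² - 16 - 10 = 289 - 26 ≡ 4; y = λ·(16 - 4) - 25 ≡ 31. → (4, 31)
7P: (4, 31) + (10, 34). λ = (34 - 31)/(10 - 4) ≡ 3/6 mod 37. 6⁻¹ ≡ 31 (mod 37) since 6·31 = 186 ≡ 1, so λ ≡ 19.
  x = λ² - 4 - 10 = 361 - 14 ≡ 14; y = λ·(4 - 14) - 31 ≡ 1. → (14, 1)
8P: (14, 1) + (10, 34). λ = (34 - 1)/(10 - 14) ≡ 33/33 mod 37. 33⁻¹ ≡ 9 (mod 37) since 33·9 = 297 ≡ 1, so λ ≡ 1.
  x = λ² - 14 - 10 = 1 - 24 ≡ 14; y = λ·(14 - 14) - 1 ≡ 36. → (14, 36)

(14, 36)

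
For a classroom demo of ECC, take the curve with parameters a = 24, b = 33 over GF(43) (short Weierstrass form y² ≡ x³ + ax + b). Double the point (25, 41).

(31, 34)

tangent at (25, 41): λ = (3·25² + 24)/(2·41) ≡ 7/39. 39⁻¹ ≡ 32 (mod 43) since 39·32 = 1248 ≡ 1, so λ ≡ 7·32 ≡ 9.
  x = λ² - 25 - 25 = 81 - 50 ≡ 31; y = λ·(25 - 31) - 41 ≡ 34. → (31, 34)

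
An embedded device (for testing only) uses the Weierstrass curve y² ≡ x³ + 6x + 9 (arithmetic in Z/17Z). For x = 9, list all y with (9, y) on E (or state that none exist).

x³ + 6x + 9 = 792 ≡ 10 (mod 17).
10 is a non-residue mod 17; no y exists.

none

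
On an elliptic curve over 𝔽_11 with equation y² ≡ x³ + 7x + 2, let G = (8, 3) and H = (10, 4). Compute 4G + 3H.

First 4G:
Repeated addition: build up to 4G.
2G: tangent at (8, 3): λ = (3·8² + 7)/(2·3) ≡ 1/6. 6⁻¹ ≡ 2 (mod 11) since 6·2 = 12 ≡ 1, so λ ≡ 1·2 ≡ 2.
  x = λ² - 8 - 8 = 4 - 16 ≡ 10; y = λ·(8 - 10) - 3 ≡ 4. → (10, 4)
3G: (10, 4) + (8, 3). λ = (3 - 4)/(8 - 10) ≡ 10/9 mod 11. 9⁻¹ ≡ 5 (mod 11) since 9·5 = 45 ≡ 1, so λ ≡ 6.
  x = λ² - 10 - 8 = 36 - 18 ≡ 7; y = λ·(10 - 7) - 4 ≡ 3. → (7, 3)
4G: (7, 3) + (8, 3). λ = (3 - 3)/(8 - 7) ≡ 0/1 mod 11. 1⁻¹ ≡ 1 (mod 11) since 1·1 = 1 ≡ 1, so λ ≡ 0.
  x = λ² - 7 - 8 = 0 - 15 ≡ 7; y = λ·(7 - 7) - 3 ≡ 8. → (7, 8)
4G = (7, 8).
Next 3H:
Repeated addition: build up to 3H.
2H: tangent at (10, 4): λ = (3·10² + 7)/(2·4) ≡ 10/8. 8⁻¹ ≡ 7 (mod 11), so λ ≡ 10·7 ≡ 4.
  x = λ² - 10 - 10 = 16 - 20 ≡ 7; y = λ·(10 - 7) - 4 ≡ 8. → (7, 8)
3H: (7, 8) + (10, 4). λ = (4 - 8)/(10 - 7) ≡ 7/3 mod 11. 3⁻¹ ≡ 4 (mod 11) since 3·4 = 12 ≡ 1, so λ ≡ 6.
  x = λ² - 7 - 10 = 36 - 17 ≡ 8; y = λ·(7 - 8) - 8 ≡ 8. → (8, 8)
3H = (8, 8).
Finally 4G + 3H:
(7, 8) + (8, 8). λ = (8 - 8)/(8 - 7) ≡ 0/1 mod 11. 1⁻¹ ≡ 1 (mod 11) since 1·1 = 1 ≡ 1, so λ ≡ 0.
  x = λ² - 7 - 8 = 0 - 15 ≡ 7; y = λ·(7 - 7) - 8 ≡ 3. → (7, 3)

(7, 3)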